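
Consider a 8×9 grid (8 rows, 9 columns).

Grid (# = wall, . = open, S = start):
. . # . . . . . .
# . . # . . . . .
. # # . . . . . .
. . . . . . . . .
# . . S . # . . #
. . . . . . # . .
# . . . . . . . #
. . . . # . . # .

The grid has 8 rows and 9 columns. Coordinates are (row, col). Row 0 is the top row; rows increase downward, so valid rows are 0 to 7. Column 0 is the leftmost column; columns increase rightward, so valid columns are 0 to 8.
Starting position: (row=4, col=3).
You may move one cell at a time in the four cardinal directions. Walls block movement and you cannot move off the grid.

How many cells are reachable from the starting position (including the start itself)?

BFS flood-fill from (row=4, col=3):
  Distance 0: (row=4, col=3)
  Distance 1: (row=3, col=3), (row=4, col=2), (row=4, col=4), (row=5, col=3)
  Distance 2: (row=2, col=3), (row=3, col=2), (row=3, col=4), (row=4, col=1), (row=5, col=2), (row=5, col=4), (row=6, col=3)
  Distance 3: (row=2, col=4), (row=3, col=1), (row=3, col=5), (row=5, col=1), (row=5, col=5), (row=6, col=2), (row=6, col=4), (row=7, col=3)
  Distance 4: (row=1, col=4), (row=2, col=5), (row=3, col=0), (row=3, col=6), (row=5, col=0), (row=6, col=1), (row=6, col=5), (row=7, col=2)
  Distance 5: (row=0, col=4), (row=1, col=5), (row=2, col=0), (row=2, col=6), (row=3, col=7), (row=4, col=6), (row=6, col=6), (row=7, col=1), (row=7, col=5)
  Distance 6: (row=0, col=3), (row=0, col=5), (row=1, col=6), (row=2, col=7), (row=3, col=8), (row=4, col=7), (row=6, col=7), (row=7, col=0), (row=7, col=6)
  Distance 7: (row=0, col=6), (row=1, col=7), (row=2, col=8), (row=5, col=7)
  Distance 8: (row=0, col=7), (row=1, col=8), (row=5, col=8)
  Distance 9: (row=0, col=8)
Total reachable: 54 (grid has 59 open cells total)

Answer: Reachable cells: 54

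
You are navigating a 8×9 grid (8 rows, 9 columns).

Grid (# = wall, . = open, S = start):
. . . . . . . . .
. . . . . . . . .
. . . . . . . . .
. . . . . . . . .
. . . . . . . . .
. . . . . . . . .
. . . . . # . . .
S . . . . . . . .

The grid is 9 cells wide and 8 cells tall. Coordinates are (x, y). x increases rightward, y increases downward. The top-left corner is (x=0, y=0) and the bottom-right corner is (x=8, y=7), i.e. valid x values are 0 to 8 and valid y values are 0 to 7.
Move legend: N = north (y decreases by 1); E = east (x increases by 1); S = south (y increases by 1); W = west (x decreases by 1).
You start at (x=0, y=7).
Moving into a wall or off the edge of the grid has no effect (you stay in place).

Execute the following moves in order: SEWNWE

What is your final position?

Start: (x=0, y=7)
  S (south): blocked, stay at (x=0, y=7)
  E (east): (x=0, y=7) -> (x=1, y=7)
  W (west): (x=1, y=7) -> (x=0, y=7)
  N (north): (x=0, y=7) -> (x=0, y=6)
  W (west): blocked, stay at (x=0, y=6)
  E (east): (x=0, y=6) -> (x=1, y=6)
Final: (x=1, y=6)

Answer: Final position: (x=1, y=6)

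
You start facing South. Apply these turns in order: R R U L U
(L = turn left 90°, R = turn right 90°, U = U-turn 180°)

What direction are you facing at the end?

Start: South
  R (right (90° clockwise)) -> West
  R (right (90° clockwise)) -> North
  U (U-turn (180°)) -> South
  L (left (90° counter-clockwise)) -> East
  U (U-turn (180°)) -> West
Final: West

Answer: Final heading: West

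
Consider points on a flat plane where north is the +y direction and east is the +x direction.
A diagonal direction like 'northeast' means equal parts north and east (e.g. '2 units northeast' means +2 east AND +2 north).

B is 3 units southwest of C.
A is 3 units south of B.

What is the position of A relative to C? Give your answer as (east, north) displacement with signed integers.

Answer: A is at (east=-3, north=-6) relative to C.

Derivation:
Place C at the origin (east=0, north=0).
  B is 3 units southwest of C: delta (east=-3, north=-3); B at (east=-3, north=-3).
  A is 3 units south of B: delta (east=+0, north=-3); A at (east=-3, north=-6).
Therefore A relative to C: (east=-3, north=-6).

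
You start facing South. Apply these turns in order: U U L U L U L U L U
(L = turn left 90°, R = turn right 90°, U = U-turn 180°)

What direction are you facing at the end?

Answer: Final heading: South

Derivation:
Start: South
  U (U-turn (180°)) -> North
  U (U-turn (180°)) -> South
  L (left (90° counter-clockwise)) -> East
  U (U-turn (180°)) -> West
  L (left (90° counter-clockwise)) -> South
  U (U-turn (180°)) -> North
  L (left (90° counter-clockwise)) -> West
  U (U-turn (180°)) -> East
  L (left (90° counter-clockwise)) -> North
  U (U-turn (180°)) -> South
Final: South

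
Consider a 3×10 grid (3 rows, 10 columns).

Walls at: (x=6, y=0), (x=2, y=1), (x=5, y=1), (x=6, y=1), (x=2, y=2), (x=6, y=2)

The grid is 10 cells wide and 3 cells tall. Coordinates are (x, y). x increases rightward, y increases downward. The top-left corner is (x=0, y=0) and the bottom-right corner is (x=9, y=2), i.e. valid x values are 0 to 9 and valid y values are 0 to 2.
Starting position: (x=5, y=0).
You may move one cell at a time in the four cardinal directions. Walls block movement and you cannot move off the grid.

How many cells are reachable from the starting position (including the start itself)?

Answer: Reachable cells: 15

Derivation:
BFS flood-fill from (x=5, y=0):
  Distance 0: (x=5, y=0)
  Distance 1: (x=4, y=0)
  Distance 2: (x=3, y=0), (x=4, y=1)
  Distance 3: (x=2, y=0), (x=3, y=1), (x=4, y=2)
  Distance 4: (x=1, y=0), (x=3, y=2), (x=5, y=2)
  Distance 5: (x=0, y=0), (x=1, y=1)
  Distance 6: (x=0, y=1), (x=1, y=2)
  Distance 7: (x=0, y=2)
Total reachable: 15 (grid has 24 open cells total)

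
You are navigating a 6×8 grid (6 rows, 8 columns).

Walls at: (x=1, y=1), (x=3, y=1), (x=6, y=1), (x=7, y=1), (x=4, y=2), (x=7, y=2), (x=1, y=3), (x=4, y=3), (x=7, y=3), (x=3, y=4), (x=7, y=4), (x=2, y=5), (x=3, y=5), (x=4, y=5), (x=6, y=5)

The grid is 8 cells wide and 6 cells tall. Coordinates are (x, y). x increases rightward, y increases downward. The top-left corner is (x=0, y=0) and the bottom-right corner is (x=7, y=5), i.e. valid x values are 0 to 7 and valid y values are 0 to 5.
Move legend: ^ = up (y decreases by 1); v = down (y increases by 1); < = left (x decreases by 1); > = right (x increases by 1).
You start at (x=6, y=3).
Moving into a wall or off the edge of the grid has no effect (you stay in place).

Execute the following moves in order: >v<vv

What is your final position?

Start: (x=6, y=3)
  > (right): blocked, stay at (x=6, y=3)
  v (down): (x=6, y=3) -> (x=6, y=4)
  < (left): (x=6, y=4) -> (x=5, y=4)
  v (down): (x=5, y=4) -> (x=5, y=5)
  v (down): blocked, stay at (x=5, y=5)
Final: (x=5, y=5)

Answer: Final position: (x=5, y=5)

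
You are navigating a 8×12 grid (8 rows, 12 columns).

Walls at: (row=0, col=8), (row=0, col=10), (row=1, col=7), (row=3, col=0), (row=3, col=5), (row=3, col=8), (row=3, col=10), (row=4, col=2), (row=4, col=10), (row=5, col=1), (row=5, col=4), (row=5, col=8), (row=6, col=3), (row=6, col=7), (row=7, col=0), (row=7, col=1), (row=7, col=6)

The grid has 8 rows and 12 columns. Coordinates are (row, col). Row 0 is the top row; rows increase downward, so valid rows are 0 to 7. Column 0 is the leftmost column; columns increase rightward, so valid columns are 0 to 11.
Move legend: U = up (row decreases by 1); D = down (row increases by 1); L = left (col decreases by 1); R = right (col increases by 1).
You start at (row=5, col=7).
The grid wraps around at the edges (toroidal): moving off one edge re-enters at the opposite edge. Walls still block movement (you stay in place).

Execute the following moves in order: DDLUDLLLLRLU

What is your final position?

Answer: Final position: (row=4, col=5)

Derivation:
Start: (row=5, col=7)
  D (down): blocked, stay at (row=5, col=7)
  D (down): blocked, stay at (row=5, col=7)
  L (left): (row=5, col=7) -> (row=5, col=6)
  U (up): (row=5, col=6) -> (row=4, col=6)
  D (down): (row=4, col=6) -> (row=5, col=6)
  L (left): (row=5, col=6) -> (row=5, col=5)
  [×3]L (left): blocked, stay at (row=5, col=5)
  R (right): (row=5, col=5) -> (row=5, col=6)
  L (left): (row=5, col=6) -> (row=5, col=5)
  U (up): (row=5, col=5) -> (row=4, col=5)
Final: (row=4, col=5)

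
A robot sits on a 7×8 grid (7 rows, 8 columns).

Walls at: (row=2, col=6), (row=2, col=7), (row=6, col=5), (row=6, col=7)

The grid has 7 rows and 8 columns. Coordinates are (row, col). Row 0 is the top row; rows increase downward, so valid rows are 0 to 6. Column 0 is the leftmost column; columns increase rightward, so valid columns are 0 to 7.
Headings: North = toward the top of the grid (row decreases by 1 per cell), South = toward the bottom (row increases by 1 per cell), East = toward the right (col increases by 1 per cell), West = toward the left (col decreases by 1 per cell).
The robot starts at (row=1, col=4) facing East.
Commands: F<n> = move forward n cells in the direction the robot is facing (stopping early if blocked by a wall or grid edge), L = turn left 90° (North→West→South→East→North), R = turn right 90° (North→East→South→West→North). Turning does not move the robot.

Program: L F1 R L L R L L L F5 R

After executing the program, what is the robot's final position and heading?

Answer: Final position: (row=0, col=7), facing South

Derivation:
Start: (row=1, col=4), facing East
  L: turn left, now facing North
  F1: move forward 1, now at (row=0, col=4)
  R: turn right, now facing East
  L: turn left, now facing North
  L: turn left, now facing West
  R: turn right, now facing North
  L: turn left, now facing West
  L: turn left, now facing South
  L: turn left, now facing East
  F5: move forward 3/5 (blocked), now at (row=0, col=7)
  R: turn right, now facing South
Final: (row=0, col=7), facing South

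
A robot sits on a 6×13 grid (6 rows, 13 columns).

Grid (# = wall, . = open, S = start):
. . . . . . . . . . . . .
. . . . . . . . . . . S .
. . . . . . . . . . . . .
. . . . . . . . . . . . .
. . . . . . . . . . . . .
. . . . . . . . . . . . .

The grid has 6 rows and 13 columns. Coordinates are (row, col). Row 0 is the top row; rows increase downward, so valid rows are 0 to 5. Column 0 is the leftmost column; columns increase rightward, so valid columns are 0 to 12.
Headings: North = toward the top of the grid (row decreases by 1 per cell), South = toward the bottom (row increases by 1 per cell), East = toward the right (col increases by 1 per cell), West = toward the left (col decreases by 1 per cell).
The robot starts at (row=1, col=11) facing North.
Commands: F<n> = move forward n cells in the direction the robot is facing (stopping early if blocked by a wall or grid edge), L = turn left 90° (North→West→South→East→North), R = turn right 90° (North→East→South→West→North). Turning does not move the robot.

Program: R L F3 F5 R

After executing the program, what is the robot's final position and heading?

Start: (row=1, col=11), facing North
  R: turn right, now facing East
  L: turn left, now facing North
  F3: move forward 1/3 (blocked), now at (row=0, col=11)
  F5: move forward 0/5 (blocked), now at (row=0, col=11)
  R: turn right, now facing East
Final: (row=0, col=11), facing East

Answer: Final position: (row=0, col=11), facing East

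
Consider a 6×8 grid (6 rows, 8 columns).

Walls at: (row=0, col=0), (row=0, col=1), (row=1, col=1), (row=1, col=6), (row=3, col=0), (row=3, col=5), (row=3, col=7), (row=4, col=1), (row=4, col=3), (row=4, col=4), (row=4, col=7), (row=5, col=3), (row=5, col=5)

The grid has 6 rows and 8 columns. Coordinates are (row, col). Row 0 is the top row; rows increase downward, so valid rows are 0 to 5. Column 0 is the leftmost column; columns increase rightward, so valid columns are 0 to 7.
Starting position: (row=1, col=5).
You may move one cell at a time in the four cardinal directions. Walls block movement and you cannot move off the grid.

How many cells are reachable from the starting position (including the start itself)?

BFS flood-fill from (row=1, col=5):
  Distance 0: (row=1, col=5)
  Distance 1: (row=0, col=5), (row=1, col=4), (row=2, col=5)
  Distance 2: (row=0, col=4), (row=0, col=6), (row=1, col=3), (row=2, col=4), (row=2, col=6)
  Distance 3: (row=0, col=3), (row=0, col=7), (row=1, col=2), (row=2, col=3), (row=2, col=7), (row=3, col=4), (row=3, col=6)
  Distance 4: (row=0, col=2), (row=1, col=7), (row=2, col=2), (row=3, col=3), (row=4, col=6)
  Distance 5: (row=2, col=1), (row=3, col=2), (row=4, col=5), (row=5, col=6)
  Distance 6: (row=2, col=0), (row=3, col=1), (row=4, col=2), (row=5, col=7)
  Distance 7: (row=1, col=0), (row=5, col=2)
  Distance 8: (row=5, col=1)
  Distance 9: (row=5, col=0)
  Distance 10: (row=4, col=0)
Total reachable: 34 (grid has 35 open cells total)

Answer: Reachable cells: 34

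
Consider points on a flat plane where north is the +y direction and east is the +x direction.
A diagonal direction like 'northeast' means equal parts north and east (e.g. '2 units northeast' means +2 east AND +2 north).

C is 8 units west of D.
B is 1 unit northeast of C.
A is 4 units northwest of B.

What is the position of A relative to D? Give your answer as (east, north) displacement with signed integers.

Place D at the origin (east=0, north=0).
  C is 8 units west of D: delta (east=-8, north=+0); C at (east=-8, north=0).
  B is 1 unit northeast of C: delta (east=+1, north=+1); B at (east=-7, north=1).
  A is 4 units northwest of B: delta (east=-4, north=+4); A at (east=-11, north=5).
Therefore A relative to D: (east=-11, north=5).

Answer: A is at (east=-11, north=5) relative to D.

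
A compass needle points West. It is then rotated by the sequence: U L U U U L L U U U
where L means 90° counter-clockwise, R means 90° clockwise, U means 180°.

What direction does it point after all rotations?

Answer: Final heading: South

Derivation:
Start: West
  U (U-turn (180°)) -> East
  L (left (90° counter-clockwise)) -> North
  U (U-turn (180°)) -> South
  U (U-turn (180°)) -> North
  U (U-turn (180°)) -> South
  L (left (90° counter-clockwise)) -> East
  L (left (90° counter-clockwise)) -> North
  U (U-turn (180°)) -> South
  U (U-turn (180°)) -> North
  U (U-turn (180°)) -> South
Final: South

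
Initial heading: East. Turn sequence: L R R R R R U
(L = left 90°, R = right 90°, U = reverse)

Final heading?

Start: East
  L (left (90° counter-clockwise)) -> North
  R (right (90° clockwise)) -> East
  R (right (90° clockwise)) -> South
  R (right (90° clockwise)) -> West
  R (right (90° clockwise)) -> North
  R (right (90° clockwise)) -> East
  U (U-turn (180°)) -> West
Final: West

Answer: Final heading: West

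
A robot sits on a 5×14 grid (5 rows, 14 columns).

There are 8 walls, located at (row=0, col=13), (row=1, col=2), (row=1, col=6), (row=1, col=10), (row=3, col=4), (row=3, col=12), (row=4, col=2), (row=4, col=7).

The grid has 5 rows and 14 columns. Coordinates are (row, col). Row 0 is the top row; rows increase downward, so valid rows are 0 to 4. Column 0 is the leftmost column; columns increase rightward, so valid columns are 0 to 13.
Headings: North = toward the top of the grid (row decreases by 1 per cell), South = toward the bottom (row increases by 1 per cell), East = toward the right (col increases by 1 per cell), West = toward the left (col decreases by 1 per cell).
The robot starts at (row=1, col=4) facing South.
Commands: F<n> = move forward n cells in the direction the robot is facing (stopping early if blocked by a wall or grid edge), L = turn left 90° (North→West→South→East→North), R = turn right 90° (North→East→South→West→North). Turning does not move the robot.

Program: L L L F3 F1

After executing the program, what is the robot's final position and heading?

Answer: Final position: (row=1, col=3), facing West

Derivation:
Start: (row=1, col=4), facing South
  L: turn left, now facing East
  L: turn left, now facing North
  L: turn left, now facing West
  F3: move forward 1/3 (blocked), now at (row=1, col=3)
  F1: move forward 0/1 (blocked), now at (row=1, col=3)
Final: (row=1, col=3), facing West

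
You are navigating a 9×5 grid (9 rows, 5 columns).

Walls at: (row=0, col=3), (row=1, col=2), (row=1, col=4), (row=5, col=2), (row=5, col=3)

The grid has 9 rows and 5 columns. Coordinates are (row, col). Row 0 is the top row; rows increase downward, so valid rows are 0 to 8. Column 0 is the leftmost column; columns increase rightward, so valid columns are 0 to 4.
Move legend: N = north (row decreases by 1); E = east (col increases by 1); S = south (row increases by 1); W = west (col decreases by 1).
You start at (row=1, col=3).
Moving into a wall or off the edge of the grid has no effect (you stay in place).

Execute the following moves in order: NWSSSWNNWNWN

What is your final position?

Start: (row=1, col=3)
  N (north): blocked, stay at (row=1, col=3)
  W (west): blocked, stay at (row=1, col=3)
  S (south): (row=1, col=3) -> (row=2, col=3)
  S (south): (row=2, col=3) -> (row=3, col=3)
  S (south): (row=3, col=3) -> (row=4, col=3)
  W (west): (row=4, col=3) -> (row=4, col=2)
  N (north): (row=4, col=2) -> (row=3, col=2)
  N (north): (row=3, col=2) -> (row=2, col=2)
  W (west): (row=2, col=2) -> (row=2, col=1)
  N (north): (row=2, col=1) -> (row=1, col=1)
  W (west): (row=1, col=1) -> (row=1, col=0)
  N (north): (row=1, col=0) -> (row=0, col=0)
Final: (row=0, col=0)

Answer: Final position: (row=0, col=0)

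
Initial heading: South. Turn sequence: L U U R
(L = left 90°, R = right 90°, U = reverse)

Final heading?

Answer: Final heading: South

Derivation:
Start: South
  L (left (90° counter-clockwise)) -> East
  U (U-turn (180°)) -> West
  U (U-turn (180°)) -> East
  R (right (90° clockwise)) -> South
Final: South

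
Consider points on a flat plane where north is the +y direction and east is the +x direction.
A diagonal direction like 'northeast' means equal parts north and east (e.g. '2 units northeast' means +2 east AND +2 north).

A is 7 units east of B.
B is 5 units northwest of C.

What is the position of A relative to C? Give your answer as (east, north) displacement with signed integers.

Answer: A is at (east=2, north=5) relative to C.

Derivation:
Place C at the origin (east=0, north=0).
  B is 5 units northwest of C: delta (east=-5, north=+5); B at (east=-5, north=5).
  A is 7 units east of B: delta (east=+7, north=+0); A at (east=2, north=5).
Therefore A relative to C: (east=2, north=5).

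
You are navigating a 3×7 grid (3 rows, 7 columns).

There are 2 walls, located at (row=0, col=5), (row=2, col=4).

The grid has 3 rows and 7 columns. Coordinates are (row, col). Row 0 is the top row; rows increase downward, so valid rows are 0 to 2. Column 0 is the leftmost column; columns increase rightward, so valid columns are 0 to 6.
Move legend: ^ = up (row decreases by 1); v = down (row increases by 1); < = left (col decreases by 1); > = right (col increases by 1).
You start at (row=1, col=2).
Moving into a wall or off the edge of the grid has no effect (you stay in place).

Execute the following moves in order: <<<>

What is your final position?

Start: (row=1, col=2)
  < (left): (row=1, col=2) -> (row=1, col=1)
  < (left): (row=1, col=1) -> (row=1, col=0)
  < (left): blocked, stay at (row=1, col=0)
  > (right): (row=1, col=0) -> (row=1, col=1)
Final: (row=1, col=1)

Answer: Final position: (row=1, col=1)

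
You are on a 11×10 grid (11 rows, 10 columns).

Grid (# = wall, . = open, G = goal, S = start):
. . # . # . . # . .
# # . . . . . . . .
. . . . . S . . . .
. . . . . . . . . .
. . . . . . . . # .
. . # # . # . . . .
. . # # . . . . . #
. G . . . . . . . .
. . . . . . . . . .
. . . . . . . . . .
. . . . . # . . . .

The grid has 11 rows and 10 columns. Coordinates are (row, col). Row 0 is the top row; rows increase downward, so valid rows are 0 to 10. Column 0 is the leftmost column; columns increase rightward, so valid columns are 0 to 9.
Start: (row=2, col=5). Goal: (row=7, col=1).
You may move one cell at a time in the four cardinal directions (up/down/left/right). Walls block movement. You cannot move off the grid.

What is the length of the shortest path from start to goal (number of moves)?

BFS from (row=2, col=5) until reaching (row=7, col=1):
  Distance 0: (row=2, col=5)
  Distance 1: (row=1, col=5), (row=2, col=4), (row=2, col=6), (row=3, col=5)
  Distance 2: (row=0, col=5), (row=1, col=4), (row=1, col=6), (row=2, col=3), (row=2, col=7), (row=3, col=4), (row=3, col=6), (row=4, col=5)
  Distance 3: (row=0, col=6), (row=1, col=3), (row=1, col=7), (row=2, col=2), (row=2, col=8), (row=3, col=3), (row=3, col=7), (row=4, col=4), (row=4, col=6)
  Distance 4: (row=0, col=3), (row=1, col=2), (row=1, col=8), (row=2, col=1), (row=2, col=9), (row=3, col=2), (row=3, col=8), (row=4, col=3), (row=4, col=7), (row=5, col=4), (row=5, col=6)
  Distance 5: (row=0, col=8), (row=1, col=9), (row=2, col=0), (row=3, col=1), (row=3, col=9), (row=4, col=2), (row=5, col=7), (row=6, col=4), (row=6, col=6)
  Distance 6: (row=0, col=9), (row=3, col=0), (row=4, col=1), (row=4, col=9), (row=5, col=8), (row=6, col=5), (row=6, col=7), (row=7, col=4), (row=7, col=6)
  Distance 7: (row=4, col=0), (row=5, col=1), (row=5, col=9), (row=6, col=8), (row=7, col=3), (row=7, col=5), (row=7, col=7), (row=8, col=4), (row=8, col=6)
  Distance 8: (row=5, col=0), (row=6, col=1), (row=7, col=2), (row=7, col=8), (row=8, col=3), (row=8, col=5), (row=8, col=7), (row=9, col=4), (row=9, col=6)
  Distance 9: (row=6, col=0), (row=7, col=1), (row=7, col=9), (row=8, col=2), (row=8, col=8), (row=9, col=3), (row=9, col=5), (row=9, col=7), (row=10, col=4), (row=10, col=6)  <- goal reached here
One shortest path (9 moves): (row=2, col=5) -> (row=2, col=4) -> (row=2, col=3) -> (row=2, col=2) -> (row=2, col=1) -> (row=3, col=1) -> (row=4, col=1) -> (row=5, col=1) -> (row=6, col=1) -> (row=7, col=1)

Answer: Shortest path length: 9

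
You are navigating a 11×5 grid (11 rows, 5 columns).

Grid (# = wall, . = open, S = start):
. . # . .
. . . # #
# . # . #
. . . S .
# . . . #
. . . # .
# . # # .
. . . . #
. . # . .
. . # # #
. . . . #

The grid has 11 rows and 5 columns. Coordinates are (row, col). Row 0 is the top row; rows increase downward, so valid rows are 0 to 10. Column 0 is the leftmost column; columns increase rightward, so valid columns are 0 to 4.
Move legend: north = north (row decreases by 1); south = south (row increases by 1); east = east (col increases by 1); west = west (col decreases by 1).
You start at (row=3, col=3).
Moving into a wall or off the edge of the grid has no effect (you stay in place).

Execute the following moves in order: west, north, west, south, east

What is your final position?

Start: (row=3, col=3)
  west (west): (row=3, col=3) -> (row=3, col=2)
  north (north): blocked, stay at (row=3, col=2)
  west (west): (row=3, col=2) -> (row=3, col=1)
  south (south): (row=3, col=1) -> (row=4, col=1)
  east (east): (row=4, col=1) -> (row=4, col=2)
Final: (row=4, col=2)

Answer: Final position: (row=4, col=2)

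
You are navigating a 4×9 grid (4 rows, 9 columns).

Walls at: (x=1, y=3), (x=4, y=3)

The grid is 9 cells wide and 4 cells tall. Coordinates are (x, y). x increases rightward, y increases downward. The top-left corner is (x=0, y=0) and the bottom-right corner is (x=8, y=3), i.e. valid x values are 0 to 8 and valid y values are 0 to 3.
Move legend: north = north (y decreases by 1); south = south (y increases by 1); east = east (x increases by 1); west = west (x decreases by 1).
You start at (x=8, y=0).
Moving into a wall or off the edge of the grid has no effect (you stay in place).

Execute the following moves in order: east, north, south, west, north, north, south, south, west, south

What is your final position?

Answer: Final position: (x=6, y=3)

Derivation:
Start: (x=8, y=0)
  east (east): blocked, stay at (x=8, y=0)
  north (north): blocked, stay at (x=8, y=0)
  south (south): (x=8, y=0) -> (x=8, y=1)
  west (west): (x=8, y=1) -> (x=7, y=1)
  north (north): (x=7, y=1) -> (x=7, y=0)
  north (north): blocked, stay at (x=7, y=0)
  south (south): (x=7, y=0) -> (x=7, y=1)
  south (south): (x=7, y=1) -> (x=7, y=2)
  west (west): (x=7, y=2) -> (x=6, y=2)
  south (south): (x=6, y=2) -> (x=6, y=3)
Final: (x=6, y=3)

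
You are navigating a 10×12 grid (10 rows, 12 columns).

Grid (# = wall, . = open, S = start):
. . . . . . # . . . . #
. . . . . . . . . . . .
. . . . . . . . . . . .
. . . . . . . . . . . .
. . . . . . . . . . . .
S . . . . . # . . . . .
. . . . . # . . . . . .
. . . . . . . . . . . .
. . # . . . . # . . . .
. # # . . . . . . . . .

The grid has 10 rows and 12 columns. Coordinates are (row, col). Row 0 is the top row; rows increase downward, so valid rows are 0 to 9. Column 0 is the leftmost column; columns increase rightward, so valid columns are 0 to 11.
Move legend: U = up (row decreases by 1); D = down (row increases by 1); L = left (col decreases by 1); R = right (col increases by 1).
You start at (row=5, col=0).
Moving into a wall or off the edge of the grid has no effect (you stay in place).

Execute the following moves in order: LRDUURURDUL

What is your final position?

Start: (row=5, col=0)
  L (left): blocked, stay at (row=5, col=0)
  R (right): (row=5, col=0) -> (row=5, col=1)
  D (down): (row=5, col=1) -> (row=6, col=1)
  U (up): (row=6, col=1) -> (row=5, col=1)
  U (up): (row=5, col=1) -> (row=4, col=1)
  R (right): (row=4, col=1) -> (row=4, col=2)
  U (up): (row=4, col=2) -> (row=3, col=2)
  R (right): (row=3, col=2) -> (row=3, col=3)
  D (down): (row=3, col=3) -> (row=4, col=3)
  U (up): (row=4, col=3) -> (row=3, col=3)
  L (left): (row=3, col=3) -> (row=3, col=2)
Final: (row=3, col=2)

Answer: Final position: (row=3, col=2)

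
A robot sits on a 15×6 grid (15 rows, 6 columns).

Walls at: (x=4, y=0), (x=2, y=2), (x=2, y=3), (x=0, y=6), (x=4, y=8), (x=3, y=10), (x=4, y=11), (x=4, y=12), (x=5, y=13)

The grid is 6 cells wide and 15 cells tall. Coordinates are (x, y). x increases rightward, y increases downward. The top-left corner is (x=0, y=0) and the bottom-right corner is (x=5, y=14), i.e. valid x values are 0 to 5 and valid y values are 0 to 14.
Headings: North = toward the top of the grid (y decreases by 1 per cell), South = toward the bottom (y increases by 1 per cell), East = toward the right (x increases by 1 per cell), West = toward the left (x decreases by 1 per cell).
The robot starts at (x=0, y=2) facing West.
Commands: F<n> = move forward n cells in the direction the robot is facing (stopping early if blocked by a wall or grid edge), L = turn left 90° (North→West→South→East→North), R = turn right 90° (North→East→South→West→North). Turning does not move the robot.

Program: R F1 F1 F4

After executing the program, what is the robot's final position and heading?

Start: (x=0, y=2), facing West
  R: turn right, now facing North
  F1: move forward 1, now at (x=0, y=1)
  F1: move forward 1, now at (x=0, y=0)
  F4: move forward 0/4 (blocked), now at (x=0, y=0)
Final: (x=0, y=0), facing North

Answer: Final position: (x=0, y=0), facing North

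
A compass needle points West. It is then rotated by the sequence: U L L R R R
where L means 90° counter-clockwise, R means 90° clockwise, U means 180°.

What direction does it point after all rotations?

Answer: Final heading: South

Derivation:
Start: West
  U (U-turn (180°)) -> East
  L (left (90° counter-clockwise)) -> North
  L (left (90° counter-clockwise)) -> West
  R (right (90° clockwise)) -> North
  R (right (90° clockwise)) -> East
  R (right (90° clockwise)) -> South
Final: South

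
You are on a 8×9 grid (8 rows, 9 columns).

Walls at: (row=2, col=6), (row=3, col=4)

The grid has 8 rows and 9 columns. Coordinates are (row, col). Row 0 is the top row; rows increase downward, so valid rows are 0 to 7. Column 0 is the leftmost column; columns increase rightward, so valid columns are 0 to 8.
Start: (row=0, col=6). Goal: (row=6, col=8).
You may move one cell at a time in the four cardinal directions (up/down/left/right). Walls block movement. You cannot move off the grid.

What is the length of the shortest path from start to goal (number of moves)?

BFS from (row=0, col=6) until reaching (row=6, col=8):
  Distance 0: (row=0, col=6)
  Distance 1: (row=0, col=5), (row=0, col=7), (row=1, col=6)
  Distance 2: (row=0, col=4), (row=0, col=8), (row=1, col=5), (row=1, col=7)
  Distance 3: (row=0, col=3), (row=1, col=4), (row=1, col=8), (row=2, col=5), (row=2, col=7)
  Distance 4: (row=0, col=2), (row=1, col=3), (row=2, col=4), (row=2, col=8), (row=3, col=5), (row=3, col=7)
  Distance 5: (row=0, col=1), (row=1, col=2), (row=2, col=3), (row=3, col=6), (row=3, col=8), (row=4, col=5), (row=4, col=7)
  Distance 6: (row=0, col=0), (row=1, col=1), (row=2, col=2), (row=3, col=3), (row=4, col=4), (row=4, col=6), (row=4, col=8), (row=5, col=5), (row=5, col=7)
  Distance 7: (row=1, col=0), (row=2, col=1), (row=3, col=2), (row=4, col=3), (row=5, col=4), (row=5, col=6), (row=5, col=8), (row=6, col=5), (row=6, col=7)
  Distance 8: (row=2, col=0), (row=3, col=1), (row=4, col=2), (row=5, col=3), (row=6, col=4), (row=6, col=6), (row=6, col=8), (row=7, col=5), (row=7, col=7)  <- goal reached here
One shortest path (8 moves): (row=0, col=6) -> (row=0, col=7) -> (row=0, col=8) -> (row=1, col=8) -> (row=2, col=8) -> (row=3, col=8) -> (row=4, col=8) -> (row=5, col=8) -> (row=6, col=8)

Answer: Shortest path length: 8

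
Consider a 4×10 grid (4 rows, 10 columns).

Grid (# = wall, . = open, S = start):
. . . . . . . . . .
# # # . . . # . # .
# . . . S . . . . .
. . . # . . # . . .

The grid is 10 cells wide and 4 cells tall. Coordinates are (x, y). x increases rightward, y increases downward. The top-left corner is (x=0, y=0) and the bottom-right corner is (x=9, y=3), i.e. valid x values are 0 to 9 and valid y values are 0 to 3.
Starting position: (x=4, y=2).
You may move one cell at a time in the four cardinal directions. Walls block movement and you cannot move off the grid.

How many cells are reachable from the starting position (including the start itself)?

Answer: Reachable cells: 32

Derivation:
BFS flood-fill from (x=4, y=2):
  Distance 0: (x=4, y=2)
  Distance 1: (x=4, y=1), (x=3, y=2), (x=5, y=2), (x=4, y=3)
  Distance 2: (x=4, y=0), (x=3, y=1), (x=5, y=1), (x=2, y=2), (x=6, y=2), (x=5, y=3)
  Distance 3: (x=3, y=0), (x=5, y=0), (x=1, y=2), (x=7, y=2), (x=2, y=3)
  Distance 4: (x=2, y=0), (x=6, y=0), (x=7, y=1), (x=8, y=2), (x=1, y=3), (x=7, y=3)
  Distance 5: (x=1, y=0), (x=7, y=0), (x=9, y=2), (x=0, y=3), (x=8, y=3)
  Distance 6: (x=0, y=0), (x=8, y=0), (x=9, y=1), (x=9, y=3)
  Distance 7: (x=9, y=0)
Total reachable: 32 (grid has 32 open cells total)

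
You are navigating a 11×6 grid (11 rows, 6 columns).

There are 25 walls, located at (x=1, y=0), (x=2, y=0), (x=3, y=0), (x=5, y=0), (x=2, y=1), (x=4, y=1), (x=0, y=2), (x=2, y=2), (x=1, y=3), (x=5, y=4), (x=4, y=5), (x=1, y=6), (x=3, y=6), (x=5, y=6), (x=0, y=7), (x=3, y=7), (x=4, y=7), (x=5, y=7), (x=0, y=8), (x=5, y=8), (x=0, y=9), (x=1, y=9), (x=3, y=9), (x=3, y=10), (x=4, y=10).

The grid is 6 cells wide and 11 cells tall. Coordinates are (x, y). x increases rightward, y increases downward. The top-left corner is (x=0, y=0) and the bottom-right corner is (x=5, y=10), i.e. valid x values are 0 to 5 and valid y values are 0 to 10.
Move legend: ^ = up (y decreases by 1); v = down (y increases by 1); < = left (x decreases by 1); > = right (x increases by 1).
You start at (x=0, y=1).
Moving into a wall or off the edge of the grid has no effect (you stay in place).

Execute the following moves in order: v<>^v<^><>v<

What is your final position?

Answer: Final position: (x=1, y=2)

Derivation:
Start: (x=0, y=1)
  v (down): blocked, stay at (x=0, y=1)
  < (left): blocked, stay at (x=0, y=1)
  > (right): (x=0, y=1) -> (x=1, y=1)
  ^ (up): blocked, stay at (x=1, y=1)
  v (down): (x=1, y=1) -> (x=1, y=2)
  < (left): blocked, stay at (x=1, y=2)
  ^ (up): (x=1, y=2) -> (x=1, y=1)
  > (right): blocked, stay at (x=1, y=1)
  < (left): (x=1, y=1) -> (x=0, y=1)
  > (right): (x=0, y=1) -> (x=1, y=1)
  v (down): (x=1, y=1) -> (x=1, y=2)
  < (left): blocked, stay at (x=1, y=2)
Final: (x=1, y=2)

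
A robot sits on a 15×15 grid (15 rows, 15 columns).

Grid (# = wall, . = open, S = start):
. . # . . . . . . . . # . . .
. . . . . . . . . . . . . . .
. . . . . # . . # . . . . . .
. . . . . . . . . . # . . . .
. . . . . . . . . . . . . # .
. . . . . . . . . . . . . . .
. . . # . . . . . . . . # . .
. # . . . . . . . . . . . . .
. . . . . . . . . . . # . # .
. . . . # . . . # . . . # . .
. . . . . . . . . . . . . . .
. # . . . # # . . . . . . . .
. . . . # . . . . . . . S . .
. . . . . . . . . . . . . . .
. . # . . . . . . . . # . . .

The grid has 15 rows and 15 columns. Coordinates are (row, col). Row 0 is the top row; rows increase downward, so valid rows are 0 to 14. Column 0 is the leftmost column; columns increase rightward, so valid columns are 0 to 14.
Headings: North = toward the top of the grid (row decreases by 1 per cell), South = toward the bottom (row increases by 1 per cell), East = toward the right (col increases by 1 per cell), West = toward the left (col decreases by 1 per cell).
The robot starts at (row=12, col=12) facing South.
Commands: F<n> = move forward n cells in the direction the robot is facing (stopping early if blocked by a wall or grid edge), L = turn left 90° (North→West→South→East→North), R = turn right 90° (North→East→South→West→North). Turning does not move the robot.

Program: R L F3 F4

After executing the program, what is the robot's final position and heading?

Start: (row=12, col=12), facing South
  R: turn right, now facing West
  L: turn left, now facing South
  F3: move forward 2/3 (blocked), now at (row=14, col=12)
  F4: move forward 0/4 (blocked), now at (row=14, col=12)
Final: (row=14, col=12), facing South

Answer: Final position: (row=14, col=12), facing South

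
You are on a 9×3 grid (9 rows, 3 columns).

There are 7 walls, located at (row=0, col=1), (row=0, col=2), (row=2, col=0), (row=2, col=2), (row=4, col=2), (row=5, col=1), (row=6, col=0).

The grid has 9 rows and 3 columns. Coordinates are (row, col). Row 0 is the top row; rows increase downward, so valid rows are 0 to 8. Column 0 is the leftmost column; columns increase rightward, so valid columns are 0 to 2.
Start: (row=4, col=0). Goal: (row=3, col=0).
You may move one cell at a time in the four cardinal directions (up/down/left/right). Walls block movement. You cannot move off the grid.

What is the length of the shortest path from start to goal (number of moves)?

BFS from (row=4, col=0) until reaching (row=3, col=0):
  Distance 0: (row=4, col=0)
  Distance 1: (row=3, col=0), (row=4, col=1), (row=5, col=0)  <- goal reached here
One shortest path (1 moves): (row=4, col=0) -> (row=3, col=0)

Answer: Shortest path length: 1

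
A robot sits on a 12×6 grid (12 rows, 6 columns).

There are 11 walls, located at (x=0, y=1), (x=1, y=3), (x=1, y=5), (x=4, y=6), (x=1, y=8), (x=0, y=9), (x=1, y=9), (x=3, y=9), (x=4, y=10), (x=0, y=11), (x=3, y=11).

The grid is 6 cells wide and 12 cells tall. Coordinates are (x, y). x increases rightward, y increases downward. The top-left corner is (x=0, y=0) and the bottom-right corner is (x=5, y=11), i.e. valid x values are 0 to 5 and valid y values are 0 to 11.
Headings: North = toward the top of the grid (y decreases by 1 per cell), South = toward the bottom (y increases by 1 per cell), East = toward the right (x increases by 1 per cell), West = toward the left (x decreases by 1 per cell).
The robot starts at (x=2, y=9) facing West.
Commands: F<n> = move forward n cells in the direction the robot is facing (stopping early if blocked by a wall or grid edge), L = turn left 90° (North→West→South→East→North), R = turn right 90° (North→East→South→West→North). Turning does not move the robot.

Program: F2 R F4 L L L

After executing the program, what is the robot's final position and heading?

Answer: Final position: (x=2, y=5), facing East

Derivation:
Start: (x=2, y=9), facing West
  F2: move forward 0/2 (blocked), now at (x=2, y=9)
  R: turn right, now facing North
  F4: move forward 4, now at (x=2, y=5)
  L: turn left, now facing West
  L: turn left, now facing South
  L: turn left, now facing East
Final: (x=2, y=5), facing East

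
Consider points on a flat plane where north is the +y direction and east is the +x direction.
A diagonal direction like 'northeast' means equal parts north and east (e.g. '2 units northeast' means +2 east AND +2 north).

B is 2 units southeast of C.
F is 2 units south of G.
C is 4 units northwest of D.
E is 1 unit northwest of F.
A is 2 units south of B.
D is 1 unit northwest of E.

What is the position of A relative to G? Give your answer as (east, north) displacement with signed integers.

Answer: A is at (east=-4, north=0) relative to G.

Derivation:
Place G at the origin (east=0, north=0).
  F is 2 units south of G: delta (east=+0, north=-2); F at (east=0, north=-2).
  E is 1 unit northwest of F: delta (east=-1, north=+1); E at (east=-1, north=-1).
  D is 1 unit northwest of E: delta (east=-1, north=+1); D at (east=-2, north=0).
  C is 4 units northwest of D: delta (east=-4, north=+4); C at (east=-6, north=4).
  B is 2 units southeast of C: delta (east=+2, north=-2); B at (east=-4, north=2).
  A is 2 units south of B: delta (east=+0, north=-2); A at (east=-4, north=0).
Therefore A relative to G: (east=-4, north=0).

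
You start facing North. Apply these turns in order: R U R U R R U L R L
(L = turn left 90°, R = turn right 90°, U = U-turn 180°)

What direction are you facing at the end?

Answer: Final heading: East

Derivation:
Start: North
  R (right (90° clockwise)) -> East
  U (U-turn (180°)) -> West
  R (right (90° clockwise)) -> North
  U (U-turn (180°)) -> South
  R (right (90° clockwise)) -> West
  R (right (90° clockwise)) -> North
  U (U-turn (180°)) -> South
  L (left (90° counter-clockwise)) -> East
  R (right (90° clockwise)) -> South
  L (left (90° counter-clockwise)) -> East
Final: East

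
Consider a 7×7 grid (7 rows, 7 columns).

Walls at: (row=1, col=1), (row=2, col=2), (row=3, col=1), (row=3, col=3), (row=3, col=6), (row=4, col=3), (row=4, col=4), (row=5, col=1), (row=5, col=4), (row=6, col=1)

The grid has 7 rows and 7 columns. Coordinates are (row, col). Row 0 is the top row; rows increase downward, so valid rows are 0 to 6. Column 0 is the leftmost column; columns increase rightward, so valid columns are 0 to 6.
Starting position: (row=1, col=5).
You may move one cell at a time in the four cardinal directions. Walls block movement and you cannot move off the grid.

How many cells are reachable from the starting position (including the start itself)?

BFS flood-fill from (row=1, col=5):
  Distance 0: (row=1, col=5)
  Distance 1: (row=0, col=5), (row=1, col=4), (row=1, col=6), (row=2, col=5)
  Distance 2: (row=0, col=4), (row=0, col=6), (row=1, col=3), (row=2, col=4), (row=2, col=6), (row=3, col=5)
  Distance 3: (row=0, col=3), (row=1, col=2), (row=2, col=3), (row=3, col=4), (row=4, col=5)
  Distance 4: (row=0, col=2), (row=4, col=6), (row=5, col=5)
  Distance 5: (row=0, col=1), (row=5, col=6), (row=6, col=5)
  Distance 6: (row=0, col=0), (row=6, col=4), (row=6, col=6)
  Distance 7: (row=1, col=0), (row=6, col=3)
  Distance 8: (row=2, col=0), (row=5, col=3), (row=6, col=2)
  Distance 9: (row=2, col=1), (row=3, col=0), (row=5, col=2)
  Distance 10: (row=4, col=0), (row=4, col=2)
  Distance 11: (row=3, col=2), (row=4, col=1), (row=5, col=0)
  Distance 12: (row=6, col=0)
Total reachable: 39 (grid has 39 open cells total)

Answer: Reachable cells: 39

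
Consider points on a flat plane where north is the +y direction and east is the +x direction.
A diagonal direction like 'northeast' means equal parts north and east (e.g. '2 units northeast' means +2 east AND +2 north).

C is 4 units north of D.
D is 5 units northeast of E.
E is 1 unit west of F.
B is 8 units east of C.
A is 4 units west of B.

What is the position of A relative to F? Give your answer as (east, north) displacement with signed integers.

Answer: A is at (east=8, north=9) relative to F.

Derivation:
Place F at the origin (east=0, north=0).
  E is 1 unit west of F: delta (east=-1, north=+0); E at (east=-1, north=0).
  D is 5 units northeast of E: delta (east=+5, north=+5); D at (east=4, north=5).
  C is 4 units north of D: delta (east=+0, north=+4); C at (east=4, north=9).
  B is 8 units east of C: delta (east=+8, north=+0); B at (east=12, north=9).
  A is 4 units west of B: delta (east=-4, north=+0); A at (east=8, north=9).
Therefore A relative to F: (east=8, north=9).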